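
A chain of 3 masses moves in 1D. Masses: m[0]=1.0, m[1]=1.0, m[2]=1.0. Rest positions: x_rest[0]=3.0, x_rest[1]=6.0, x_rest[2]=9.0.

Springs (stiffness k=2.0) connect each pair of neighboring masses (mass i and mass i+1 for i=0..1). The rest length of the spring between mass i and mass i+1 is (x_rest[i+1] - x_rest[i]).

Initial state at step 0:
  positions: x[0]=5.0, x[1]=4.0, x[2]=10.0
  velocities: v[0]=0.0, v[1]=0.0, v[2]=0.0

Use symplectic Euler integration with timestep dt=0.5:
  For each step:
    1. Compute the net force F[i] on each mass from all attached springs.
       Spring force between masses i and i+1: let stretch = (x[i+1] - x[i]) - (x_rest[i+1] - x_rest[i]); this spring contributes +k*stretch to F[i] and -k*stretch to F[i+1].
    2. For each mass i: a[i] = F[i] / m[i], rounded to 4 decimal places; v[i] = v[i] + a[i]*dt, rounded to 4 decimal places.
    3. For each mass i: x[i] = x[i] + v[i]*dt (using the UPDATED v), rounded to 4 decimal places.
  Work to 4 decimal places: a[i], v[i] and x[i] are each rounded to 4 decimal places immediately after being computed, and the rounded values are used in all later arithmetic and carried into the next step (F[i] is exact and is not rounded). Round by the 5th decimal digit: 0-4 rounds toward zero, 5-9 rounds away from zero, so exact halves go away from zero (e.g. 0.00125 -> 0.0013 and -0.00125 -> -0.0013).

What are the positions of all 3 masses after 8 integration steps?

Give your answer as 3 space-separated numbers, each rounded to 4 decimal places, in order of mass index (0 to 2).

Step 0: x=[5.0000 4.0000 10.0000] v=[0.0000 0.0000 0.0000]
Step 1: x=[3.0000 7.5000 8.5000] v=[-4.0000 7.0000 -3.0000]
Step 2: x=[1.7500 9.2500 8.0000] v=[-2.5000 3.5000 -1.0000]
Step 3: x=[2.7500 6.6250 9.6250] v=[2.0000 -5.2500 3.2500]
Step 4: x=[4.1875 3.5625 11.2500] v=[2.8750 -6.1250 3.2500]
Step 5: x=[3.8125 4.6563 10.5313] v=[-0.7500 2.1875 -1.4375]
Step 6: x=[2.3594 8.2657 8.3751] v=[-2.9062 7.2187 -4.3125]
Step 7: x=[2.3595 8.9766 7.6642] v=[0.0001 1.4218 -1.4219]
Step 8: x=[4.1681 5.7228 9.1095] v=[3.6172 -6.5077 2.8905]

Answer: 4.1681 5.7228 9.1095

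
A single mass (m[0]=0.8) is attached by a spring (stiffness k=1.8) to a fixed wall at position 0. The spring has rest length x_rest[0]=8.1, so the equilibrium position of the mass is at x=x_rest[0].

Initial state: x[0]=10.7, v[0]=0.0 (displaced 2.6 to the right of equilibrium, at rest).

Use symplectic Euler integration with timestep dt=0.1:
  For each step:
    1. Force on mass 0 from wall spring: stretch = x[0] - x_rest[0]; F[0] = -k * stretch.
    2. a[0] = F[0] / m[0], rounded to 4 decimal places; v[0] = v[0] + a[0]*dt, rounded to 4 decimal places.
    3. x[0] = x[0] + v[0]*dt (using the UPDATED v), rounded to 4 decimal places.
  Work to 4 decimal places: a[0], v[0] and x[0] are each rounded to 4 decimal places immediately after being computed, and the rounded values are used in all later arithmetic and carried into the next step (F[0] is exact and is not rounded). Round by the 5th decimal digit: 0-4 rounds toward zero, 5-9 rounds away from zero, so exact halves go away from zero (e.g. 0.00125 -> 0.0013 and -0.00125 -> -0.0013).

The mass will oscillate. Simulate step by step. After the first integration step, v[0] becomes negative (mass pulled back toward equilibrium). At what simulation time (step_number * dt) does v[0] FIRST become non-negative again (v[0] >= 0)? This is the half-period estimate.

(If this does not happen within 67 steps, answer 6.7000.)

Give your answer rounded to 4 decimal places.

Answer: 2.1000

Derivation:
Step 0: x=[10.7000] v=[0.0000]
Step 1: x=[10.6415] v=[-0.5850]
Step 2: x=[10.5258] v=[-1.1568]
Step 3: x=[10.3555] v=[-1.7026]
Step 4: x=[10.1345] v=[-2.2101]
Step 5: x=[9.8677] v=[-2.6679]
Step 6: x=[9.5611] v=[-3.0656]
Step 7: x=[9.2217] v=[-3.3944]
Step 8: x=[8.8570] v=[-3.6468]
Step 9: x=[8.4753] v=[-3.8171]
Step 10: x=[8.0852] v=[-3.9015]
Step 11: x=[7.6954] v=[-3.8982]
Step 12: x=[7.3147] v=[-3.8072]
Step 13: x=[6.9517] v=[-3.6305]
Step 14: x=[6.6145] v=[-3.3721]
Step 15: x=[6.3107] v=[-3.0379]
Step 16: x=[6.0472] v=[-2.6353]
Step 17: x=[5.8299] v=[-2.1734]
Step 18: x=[5.6636] v=[-1.6626]
Step 19: x=[5.5522] v=[-1.1144]
Step 20: x=[5.4981] v=[-0.5411]
Step 21: x=[5.5025] v=[0.0443]
First v>=0 after going negative at step 21, time=2.1000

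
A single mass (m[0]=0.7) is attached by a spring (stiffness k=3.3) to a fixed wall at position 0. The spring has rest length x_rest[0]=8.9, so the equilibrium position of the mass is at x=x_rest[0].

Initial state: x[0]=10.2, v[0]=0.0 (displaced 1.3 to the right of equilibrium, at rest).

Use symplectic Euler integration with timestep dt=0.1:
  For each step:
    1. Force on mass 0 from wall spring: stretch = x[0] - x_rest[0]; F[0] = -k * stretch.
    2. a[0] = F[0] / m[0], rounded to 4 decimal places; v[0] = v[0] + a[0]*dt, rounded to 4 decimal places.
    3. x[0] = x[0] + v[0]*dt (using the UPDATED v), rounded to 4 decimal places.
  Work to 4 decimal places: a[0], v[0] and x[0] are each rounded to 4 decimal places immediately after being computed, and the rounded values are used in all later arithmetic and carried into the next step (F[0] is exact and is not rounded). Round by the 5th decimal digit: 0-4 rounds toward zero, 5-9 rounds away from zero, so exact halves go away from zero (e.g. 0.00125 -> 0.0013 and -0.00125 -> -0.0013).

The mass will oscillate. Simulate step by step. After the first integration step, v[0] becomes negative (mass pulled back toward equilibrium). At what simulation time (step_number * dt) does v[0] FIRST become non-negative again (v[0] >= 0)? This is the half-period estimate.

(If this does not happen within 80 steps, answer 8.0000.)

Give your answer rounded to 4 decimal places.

Step 0: x=[10.2000] v=[0.0000]
Step 1: x=[10.1387] v=[-0.6129]
Step 2: x=[10.0190] v=[-1.1969]
Step 3: x=[9.8466] v=[-1.7244]
Step 4: x=[9.6295] v=[-2.1707]
Step 5: x=[9.3780] v=[-2.5146]
Step 6: x=[9.1040] v=[-2.7399]
Step 7: x=[8.8204] v=[-2.8361]
Step 8: x=[8.5405] v=[-2.7986]
Step 9: x=[8.2776] v=[-2.6291]
Step 10: x=[8.0440] v=[-2.3357]
Step 11: x=[7.8508] v=[-1.9322]
Step 12: x=[7.7070] v=[-1.4376]
Step 13: x=[7.6195] v=[-0.8752]
Step 14: x=[7.5924] v=[-0.2715]
Step 15: x=[7.6269] v=[0.3449]
First v>=0 after going negative at step 15, time=1.5000

Answer: 1.5000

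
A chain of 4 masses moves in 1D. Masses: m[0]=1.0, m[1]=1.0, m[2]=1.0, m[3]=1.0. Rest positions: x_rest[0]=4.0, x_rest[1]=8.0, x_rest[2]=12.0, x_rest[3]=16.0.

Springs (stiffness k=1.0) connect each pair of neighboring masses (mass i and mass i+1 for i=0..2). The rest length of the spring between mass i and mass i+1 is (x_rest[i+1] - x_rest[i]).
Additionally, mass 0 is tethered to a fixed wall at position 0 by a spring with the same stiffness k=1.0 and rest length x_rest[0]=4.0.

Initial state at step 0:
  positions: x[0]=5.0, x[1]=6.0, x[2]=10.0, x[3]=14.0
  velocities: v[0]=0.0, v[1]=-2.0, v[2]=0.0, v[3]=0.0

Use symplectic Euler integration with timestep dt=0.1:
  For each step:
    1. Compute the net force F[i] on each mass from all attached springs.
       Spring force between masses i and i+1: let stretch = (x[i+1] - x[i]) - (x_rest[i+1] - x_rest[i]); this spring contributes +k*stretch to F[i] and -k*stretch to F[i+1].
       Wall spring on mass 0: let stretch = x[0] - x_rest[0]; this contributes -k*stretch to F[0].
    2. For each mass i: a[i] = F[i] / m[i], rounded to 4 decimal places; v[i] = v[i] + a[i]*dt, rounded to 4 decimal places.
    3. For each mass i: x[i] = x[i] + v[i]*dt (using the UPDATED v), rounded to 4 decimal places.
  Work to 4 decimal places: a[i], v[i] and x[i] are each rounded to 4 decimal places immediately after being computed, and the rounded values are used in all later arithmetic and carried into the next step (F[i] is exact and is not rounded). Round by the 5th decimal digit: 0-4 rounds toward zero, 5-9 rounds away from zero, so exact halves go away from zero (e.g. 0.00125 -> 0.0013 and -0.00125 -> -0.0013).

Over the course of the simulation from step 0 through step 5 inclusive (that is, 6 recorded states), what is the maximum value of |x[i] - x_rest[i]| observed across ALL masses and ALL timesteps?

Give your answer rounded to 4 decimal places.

Step 0: x=[5.0000 6.0000 10.0000 14.0000] v=[0.0000 -2.0000 0.0000 0.0000]
Step 1: x=[4.9600 5.8300 10.0000 14.0000] v=[-0.4000 -1.7000 0.0000 0.0000]
Step 2: x=[4.8791 5.6930 9.9983 14.0000] v=[-0.8090 -1.3700 -0.0170 0.0000]
Step 3: x=[4.7576 5.5909 9.9936 14.0000] v=[-1.2155 -1.0209 -0.0474 -0.0002]
Step 4: x=[4.5968 5.5245 9.9849 13.9999] v=[-1.6079 -0.6640 -0.0870 -0.0008]
Step 5: x=[4.3993 5.4934 9.9718 13.9997] v=[-1.9748 -0.3107 -0.1315 -0.0023]
Max displacement = 2.5066

Answer: 2.5066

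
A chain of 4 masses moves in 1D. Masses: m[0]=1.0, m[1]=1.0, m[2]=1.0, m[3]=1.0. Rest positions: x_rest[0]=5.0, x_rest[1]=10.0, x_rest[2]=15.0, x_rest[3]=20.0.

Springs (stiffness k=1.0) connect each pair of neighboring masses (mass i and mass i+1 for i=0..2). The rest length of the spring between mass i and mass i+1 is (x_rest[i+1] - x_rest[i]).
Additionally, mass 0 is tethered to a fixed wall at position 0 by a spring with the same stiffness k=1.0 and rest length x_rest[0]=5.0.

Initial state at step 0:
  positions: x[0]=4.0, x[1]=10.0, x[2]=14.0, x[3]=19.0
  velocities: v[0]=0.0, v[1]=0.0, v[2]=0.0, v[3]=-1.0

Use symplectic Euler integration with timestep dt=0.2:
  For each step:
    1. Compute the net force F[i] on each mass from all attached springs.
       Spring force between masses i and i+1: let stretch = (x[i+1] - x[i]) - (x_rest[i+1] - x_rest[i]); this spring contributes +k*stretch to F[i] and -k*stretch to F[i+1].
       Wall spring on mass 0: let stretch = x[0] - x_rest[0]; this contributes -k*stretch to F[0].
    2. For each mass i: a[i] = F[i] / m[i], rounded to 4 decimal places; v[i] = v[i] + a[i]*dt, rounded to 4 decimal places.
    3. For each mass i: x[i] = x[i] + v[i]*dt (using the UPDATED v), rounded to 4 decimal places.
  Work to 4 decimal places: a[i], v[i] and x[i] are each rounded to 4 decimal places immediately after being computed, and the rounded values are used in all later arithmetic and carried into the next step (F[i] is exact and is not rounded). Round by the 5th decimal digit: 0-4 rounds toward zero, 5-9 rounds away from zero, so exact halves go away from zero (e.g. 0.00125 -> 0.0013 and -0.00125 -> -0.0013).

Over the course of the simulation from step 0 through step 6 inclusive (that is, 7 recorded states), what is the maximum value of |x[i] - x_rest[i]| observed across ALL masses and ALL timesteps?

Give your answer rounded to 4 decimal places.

Step 0: x=[4.0000 10.0000 14.0000 19.0000] v=[0.0000 0.0000 0.0000 -1.0000]
Step 1: x=[4.0800 9.9200 14.0400 18.8000] v=[0.4000 -0.4000 0.2000 -1.0000]
Step 2: x=[4.2304 9.7712 14.1056 18.6096] v=[0.7520 -0.7440 0.3280 -0.9520]
Step 3: x=[4.4332 9.5741 14.1780 18.4390] v=[1.0141 -0.9853 0.3619 -0.8528]
Step 4: x=[4.6643 9.3556 14.2367 18.2980] v=[1.1556 -1.0927 0.2933 -0.7050]
Step 5: x=[4.8965 9.1447 14.2626 18.1945] v=[1.1610 -1.0547 0.1293 -0.5173]
Step 6: x=[5.1028 8.9685 14.2410 18.1338] v=[1.0313 -0.8808 -0.1079 -0.3037]
Max displacement = 1.8662

Answer: 1.8662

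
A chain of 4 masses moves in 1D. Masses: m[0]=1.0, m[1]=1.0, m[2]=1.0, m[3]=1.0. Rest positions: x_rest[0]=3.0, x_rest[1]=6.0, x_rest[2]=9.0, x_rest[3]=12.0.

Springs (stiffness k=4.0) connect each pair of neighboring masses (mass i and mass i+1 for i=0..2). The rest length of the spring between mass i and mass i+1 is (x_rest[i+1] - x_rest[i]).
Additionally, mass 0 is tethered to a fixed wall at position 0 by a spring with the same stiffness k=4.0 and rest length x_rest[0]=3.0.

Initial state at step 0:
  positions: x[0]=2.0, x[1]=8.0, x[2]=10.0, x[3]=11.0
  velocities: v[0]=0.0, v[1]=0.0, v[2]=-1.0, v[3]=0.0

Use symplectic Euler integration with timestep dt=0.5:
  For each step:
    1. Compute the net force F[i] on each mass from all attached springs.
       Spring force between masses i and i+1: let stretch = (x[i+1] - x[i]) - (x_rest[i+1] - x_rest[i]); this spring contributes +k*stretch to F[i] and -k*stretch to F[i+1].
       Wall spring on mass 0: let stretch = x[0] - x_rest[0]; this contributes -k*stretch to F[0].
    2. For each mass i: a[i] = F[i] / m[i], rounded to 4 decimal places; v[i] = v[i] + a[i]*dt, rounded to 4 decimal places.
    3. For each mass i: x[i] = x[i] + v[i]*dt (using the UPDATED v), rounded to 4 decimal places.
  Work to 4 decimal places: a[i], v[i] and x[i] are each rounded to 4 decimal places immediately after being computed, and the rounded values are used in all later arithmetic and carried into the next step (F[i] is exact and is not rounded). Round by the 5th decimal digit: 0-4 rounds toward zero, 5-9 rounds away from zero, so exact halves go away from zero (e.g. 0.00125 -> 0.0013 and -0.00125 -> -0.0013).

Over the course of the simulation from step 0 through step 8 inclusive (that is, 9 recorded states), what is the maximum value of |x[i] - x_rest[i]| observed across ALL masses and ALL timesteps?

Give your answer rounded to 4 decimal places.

Answer: 3.5000

Derivation:
Step 0: x=[2.0000 8.0000 10.0000 11.0000] v=[0.0000 0.0000 -1.0000 0.0000]
Step 1: x=[6.0000 4.0000 8.5000 13.0000] v=[8.0000 -8.0000 -3.0000 4.0000]
Step 2: x=[2.0000 6.5000 7.0000 13.5000] v=[-8.0000 5.0000 -3.0000 1.0000]
Step 3: x=[0.5000 5.0000 11.5000 10.5000] v=[-3.0000 -3.0000 9.0000 -6.0000]
Step 4: x=[3.0000 5.5000 8.5000 11.5000] v=[5.0000 1.0000 -6.0000 2.0000]
Step 5: x=[5.0000 6.5000 5.5000 12.5000] v=[4.0000 2.0000 -6.0000 2.0000]
Step 6: x=[3.5000 5.0000 10.5000 9.5000] v=[-3.0000 -3.0000 10.0000 -6.0000]
Step 7: x=[0.0000 7.5000 9.0000 10.5000] v=[-7.0000 5.0000 -3.0000 2.0000]
Step 8: x=[4.0000 4.0000 7.5000 13.0000] v=[8.0000 -7.0000 -3.0000 5.0000]
Max displacement = 3.5000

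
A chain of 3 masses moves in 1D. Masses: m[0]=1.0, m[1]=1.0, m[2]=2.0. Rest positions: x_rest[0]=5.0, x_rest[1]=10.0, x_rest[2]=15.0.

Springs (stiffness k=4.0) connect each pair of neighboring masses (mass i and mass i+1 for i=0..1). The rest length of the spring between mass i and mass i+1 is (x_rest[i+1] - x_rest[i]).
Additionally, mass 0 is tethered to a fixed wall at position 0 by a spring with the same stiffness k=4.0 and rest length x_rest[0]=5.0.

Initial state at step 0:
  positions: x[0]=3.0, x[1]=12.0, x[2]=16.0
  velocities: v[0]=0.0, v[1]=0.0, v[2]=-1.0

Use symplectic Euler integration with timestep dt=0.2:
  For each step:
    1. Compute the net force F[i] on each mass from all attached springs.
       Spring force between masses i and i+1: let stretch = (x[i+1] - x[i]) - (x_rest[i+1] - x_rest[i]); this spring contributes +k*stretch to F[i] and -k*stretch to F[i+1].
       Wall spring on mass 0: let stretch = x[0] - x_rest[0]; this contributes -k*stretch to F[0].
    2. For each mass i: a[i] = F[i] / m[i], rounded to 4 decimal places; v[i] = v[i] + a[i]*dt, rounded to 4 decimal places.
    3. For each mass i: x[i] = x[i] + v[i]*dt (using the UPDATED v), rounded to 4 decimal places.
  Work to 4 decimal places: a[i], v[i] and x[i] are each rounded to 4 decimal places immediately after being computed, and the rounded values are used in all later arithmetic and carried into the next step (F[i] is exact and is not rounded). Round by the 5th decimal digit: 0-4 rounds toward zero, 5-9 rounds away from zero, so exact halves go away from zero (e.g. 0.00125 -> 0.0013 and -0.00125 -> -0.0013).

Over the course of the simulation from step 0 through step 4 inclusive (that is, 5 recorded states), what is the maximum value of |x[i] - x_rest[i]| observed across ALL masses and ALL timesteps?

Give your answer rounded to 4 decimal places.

Step 0: x=[3.0000 12.0000 16.0000] v=[0.0000 0.0000 -1.0000]
Step 1: x=[3.9600 11.2000 15.8800] v=[4.8000 -4.0000 -0.6000]
Step 2: x=[5.4448 9.9904 15.7856] v=[7.4240 -6.0480 -0.4720]
Step 3: x=[6.7857 8.9807 15.6276] v=[6.7046 -5.0483 -0.7901]
Step 4: x=[7.3921 8.6833 15.3378] v=[3.0320 -1.4868 -1.4489]
Max displacement = 2.3921

Answer: 2.3921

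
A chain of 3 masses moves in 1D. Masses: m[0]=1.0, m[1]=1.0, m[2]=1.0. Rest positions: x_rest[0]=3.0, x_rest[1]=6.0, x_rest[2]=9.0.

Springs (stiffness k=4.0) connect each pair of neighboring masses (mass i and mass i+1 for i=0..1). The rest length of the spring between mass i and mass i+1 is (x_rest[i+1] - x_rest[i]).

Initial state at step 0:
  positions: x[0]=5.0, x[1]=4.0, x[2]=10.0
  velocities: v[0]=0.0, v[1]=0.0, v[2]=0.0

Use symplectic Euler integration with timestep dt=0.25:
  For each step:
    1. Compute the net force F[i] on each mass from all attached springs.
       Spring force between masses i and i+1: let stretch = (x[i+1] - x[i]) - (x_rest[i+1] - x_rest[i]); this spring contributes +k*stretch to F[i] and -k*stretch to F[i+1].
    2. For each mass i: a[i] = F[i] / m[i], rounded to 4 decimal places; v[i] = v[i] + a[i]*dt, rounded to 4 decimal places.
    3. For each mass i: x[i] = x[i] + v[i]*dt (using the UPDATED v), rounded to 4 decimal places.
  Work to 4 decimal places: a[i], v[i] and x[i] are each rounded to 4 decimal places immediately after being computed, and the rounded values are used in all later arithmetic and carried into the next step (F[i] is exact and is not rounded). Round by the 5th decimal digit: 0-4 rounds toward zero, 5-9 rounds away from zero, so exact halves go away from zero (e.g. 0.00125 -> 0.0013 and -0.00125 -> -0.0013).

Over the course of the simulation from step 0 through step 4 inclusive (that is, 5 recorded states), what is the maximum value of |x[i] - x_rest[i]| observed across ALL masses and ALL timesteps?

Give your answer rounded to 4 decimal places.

Step 0: x=[5.0000 4.0000 10.0000] v=[0.0000 0.0000 0.0000]
Step 1: x=[4.0000 5.7500 9.2500] v=[-4.0000 7.0000 -3.0000]
Step 2: x=[2.6875 7.9375 8.3750] v=[-5.2500 8.7500 -3.5000]
Step 3: x=[1.9375 8.9219 8.1406] v=[-3.0000 3.9375 -0.9375]
Step 4: x=[2.1836 7.9649 8.8516] v=[0.9844 -3.8282 2.8438]
Max displacement = 2.9219

Answer: 2.9219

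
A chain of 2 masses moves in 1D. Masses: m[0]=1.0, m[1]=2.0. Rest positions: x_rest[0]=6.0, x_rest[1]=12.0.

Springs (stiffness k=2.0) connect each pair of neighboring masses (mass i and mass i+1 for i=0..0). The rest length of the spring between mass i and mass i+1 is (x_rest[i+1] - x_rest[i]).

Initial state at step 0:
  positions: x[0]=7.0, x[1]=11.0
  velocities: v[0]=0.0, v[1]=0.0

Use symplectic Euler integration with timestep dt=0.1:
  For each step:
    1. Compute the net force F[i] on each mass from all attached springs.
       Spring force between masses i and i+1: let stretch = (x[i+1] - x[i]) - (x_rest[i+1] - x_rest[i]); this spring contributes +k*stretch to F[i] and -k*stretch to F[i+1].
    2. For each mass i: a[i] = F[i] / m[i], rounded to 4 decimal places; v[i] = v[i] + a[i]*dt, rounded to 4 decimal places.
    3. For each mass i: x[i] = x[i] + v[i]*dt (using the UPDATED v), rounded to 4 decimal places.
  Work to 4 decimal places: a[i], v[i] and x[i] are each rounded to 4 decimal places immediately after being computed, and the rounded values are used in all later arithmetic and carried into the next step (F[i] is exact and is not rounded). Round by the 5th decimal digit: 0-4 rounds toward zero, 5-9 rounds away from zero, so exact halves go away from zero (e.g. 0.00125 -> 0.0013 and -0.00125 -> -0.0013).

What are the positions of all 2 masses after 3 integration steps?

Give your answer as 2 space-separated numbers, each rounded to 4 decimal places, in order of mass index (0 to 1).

Step 0: x=[7.0000 11.0000] v=[0.0000 0.0000]
Step 1: x=[6.9600 11.0200] v=[-0.4000 0.2000]
Step 2: x=[6.8812 11.0594] v=[-0.7880 0.3940]
Step 3: x=[6.7660 11.1170] v=[-1.1524 0.5762]

Answer: 6.7660 11.1170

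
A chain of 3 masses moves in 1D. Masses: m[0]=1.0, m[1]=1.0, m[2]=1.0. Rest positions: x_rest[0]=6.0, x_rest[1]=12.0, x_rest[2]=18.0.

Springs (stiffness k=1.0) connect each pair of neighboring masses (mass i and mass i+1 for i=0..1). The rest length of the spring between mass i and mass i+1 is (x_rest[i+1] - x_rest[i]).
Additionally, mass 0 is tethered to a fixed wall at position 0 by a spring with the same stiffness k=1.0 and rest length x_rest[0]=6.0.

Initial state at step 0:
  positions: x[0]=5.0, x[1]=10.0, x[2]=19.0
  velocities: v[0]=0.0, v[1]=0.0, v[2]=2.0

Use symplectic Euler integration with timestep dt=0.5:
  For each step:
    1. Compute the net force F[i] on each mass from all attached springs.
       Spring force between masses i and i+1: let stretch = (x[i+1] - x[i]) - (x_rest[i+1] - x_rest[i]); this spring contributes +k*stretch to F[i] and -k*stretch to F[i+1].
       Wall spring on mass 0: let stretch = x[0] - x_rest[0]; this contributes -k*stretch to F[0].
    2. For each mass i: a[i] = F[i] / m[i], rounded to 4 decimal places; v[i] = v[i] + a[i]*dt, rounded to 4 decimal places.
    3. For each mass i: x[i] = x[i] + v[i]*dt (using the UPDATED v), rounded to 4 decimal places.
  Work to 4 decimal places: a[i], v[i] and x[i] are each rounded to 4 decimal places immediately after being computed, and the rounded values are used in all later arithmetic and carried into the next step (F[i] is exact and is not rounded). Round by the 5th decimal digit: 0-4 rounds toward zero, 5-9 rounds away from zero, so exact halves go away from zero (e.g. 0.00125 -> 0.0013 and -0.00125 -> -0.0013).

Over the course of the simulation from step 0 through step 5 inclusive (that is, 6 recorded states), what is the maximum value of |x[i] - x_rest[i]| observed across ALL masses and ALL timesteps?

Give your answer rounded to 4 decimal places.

Answer: 2.4562

Derivation:
Step 0: x=[5.0000 10.0000 19.0000] v=[0.0000 0.0000 2.0000]
Step 1: x=[5.0000 11.0000 19.2500] v=[0.0000 2.0000 0.5000]
Step 2: x=[5.2500 12.5625 18.9375] v=[0.5000 3.1250 -0.6250]
Step 3: x=[6.0157 13.8907 18.5313] v=[1.5313 2.6563 -0.8125]
Step 4: x=[7.2462 14.4103 18.4649] v=[2.4610 1.0391 -0.1328]
Step 5: x=[8.4562 14.1525 18.8849] v=[2.4200 -0.5157 0.8399]
Max displacement = 2.4562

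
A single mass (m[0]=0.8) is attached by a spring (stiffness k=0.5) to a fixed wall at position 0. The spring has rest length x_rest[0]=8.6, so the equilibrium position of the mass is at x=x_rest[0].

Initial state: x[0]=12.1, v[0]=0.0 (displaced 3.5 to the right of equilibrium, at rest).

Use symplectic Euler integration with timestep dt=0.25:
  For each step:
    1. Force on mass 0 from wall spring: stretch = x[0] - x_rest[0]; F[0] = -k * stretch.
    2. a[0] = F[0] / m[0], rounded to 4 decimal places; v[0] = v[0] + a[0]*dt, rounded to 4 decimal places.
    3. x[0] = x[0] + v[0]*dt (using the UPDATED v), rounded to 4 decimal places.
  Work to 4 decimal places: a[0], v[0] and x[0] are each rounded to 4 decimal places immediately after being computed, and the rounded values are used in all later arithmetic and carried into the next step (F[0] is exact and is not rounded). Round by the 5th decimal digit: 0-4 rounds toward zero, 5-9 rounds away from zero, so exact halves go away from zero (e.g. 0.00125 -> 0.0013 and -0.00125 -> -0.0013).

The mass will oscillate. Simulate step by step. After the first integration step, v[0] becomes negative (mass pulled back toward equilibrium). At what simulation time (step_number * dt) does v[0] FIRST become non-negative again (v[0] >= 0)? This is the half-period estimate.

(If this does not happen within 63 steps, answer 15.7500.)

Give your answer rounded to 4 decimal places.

Answer: 4.0000

Derivation:
Step 0: x=[12.1000] v=[0.0000]
Step 1: x=[11.9633] v=[-0.5469]
Step 2: x=[11.6952] v=[-1.0724]
Step 3: x=[11.3062] v=[-1.5560]
Step 4: x=[10.8115] v=[-1.9789]
Step 5: x=[10.2304] v=[-2.3245]
Step 6: x=[9.5856] v=[-2.5793]
Step 7: x=[8.9023] v=[-2.7333]
Step 8: x=[8.2072] v=[-2.7805]
Step 9: x=[7.5274] v=[-2.7191]
Step 10: x=[6.8895] v=[-2.5515]
Step 11: x=[6.3185] v=[-2.2842]
Step 12: x=[5.8366] v=[-1.9277]
Step 13: x=[5.4626] v=[-1.4959]
Step 14: x=[5.2112] v=[-1.0057]
Step 15: x=[5.0922] v=[-0.4762]
Step 16: x=[5.1102] v=[0.0719]
First v>=0 after going negative at step 16, time=4.0000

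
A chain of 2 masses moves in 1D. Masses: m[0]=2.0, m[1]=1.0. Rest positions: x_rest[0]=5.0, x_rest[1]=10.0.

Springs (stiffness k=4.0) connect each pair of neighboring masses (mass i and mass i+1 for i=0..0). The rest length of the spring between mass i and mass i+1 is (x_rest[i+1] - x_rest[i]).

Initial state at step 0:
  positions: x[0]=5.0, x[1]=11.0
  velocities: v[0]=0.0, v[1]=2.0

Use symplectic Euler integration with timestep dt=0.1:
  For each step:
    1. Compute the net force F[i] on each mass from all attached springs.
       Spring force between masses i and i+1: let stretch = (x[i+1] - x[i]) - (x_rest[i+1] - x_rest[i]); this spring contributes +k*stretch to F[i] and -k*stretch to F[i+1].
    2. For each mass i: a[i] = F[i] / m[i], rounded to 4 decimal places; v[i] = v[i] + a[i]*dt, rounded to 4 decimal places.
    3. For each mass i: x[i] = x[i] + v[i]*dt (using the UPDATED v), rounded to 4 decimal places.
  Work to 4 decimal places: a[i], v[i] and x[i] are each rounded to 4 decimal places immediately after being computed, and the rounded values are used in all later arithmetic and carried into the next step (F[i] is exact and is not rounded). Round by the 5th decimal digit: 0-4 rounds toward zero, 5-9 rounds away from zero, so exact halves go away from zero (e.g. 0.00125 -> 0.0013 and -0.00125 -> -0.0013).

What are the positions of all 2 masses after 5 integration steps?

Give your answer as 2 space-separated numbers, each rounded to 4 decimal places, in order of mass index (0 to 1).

Answer: 5.3350 11.3299

Derivation:
Step 0: x=[5.0000 11.0000] v=[0.0000 2.0000]
Step 1: x=[5.0200 11.1600] v=[0.2000 1.6000]
Step 2: x=[5.0628 11.2744] v=[0.4280 1.1440]
Step 3: x=[5.1298 11.3403] v=[0.6703 0.6594]
Step 4: x=[5.2210 11.3578] v=[0.9124 0.1752]
Step 5: x=[5.3350 11.3299] v=[1.1398 -0.2795]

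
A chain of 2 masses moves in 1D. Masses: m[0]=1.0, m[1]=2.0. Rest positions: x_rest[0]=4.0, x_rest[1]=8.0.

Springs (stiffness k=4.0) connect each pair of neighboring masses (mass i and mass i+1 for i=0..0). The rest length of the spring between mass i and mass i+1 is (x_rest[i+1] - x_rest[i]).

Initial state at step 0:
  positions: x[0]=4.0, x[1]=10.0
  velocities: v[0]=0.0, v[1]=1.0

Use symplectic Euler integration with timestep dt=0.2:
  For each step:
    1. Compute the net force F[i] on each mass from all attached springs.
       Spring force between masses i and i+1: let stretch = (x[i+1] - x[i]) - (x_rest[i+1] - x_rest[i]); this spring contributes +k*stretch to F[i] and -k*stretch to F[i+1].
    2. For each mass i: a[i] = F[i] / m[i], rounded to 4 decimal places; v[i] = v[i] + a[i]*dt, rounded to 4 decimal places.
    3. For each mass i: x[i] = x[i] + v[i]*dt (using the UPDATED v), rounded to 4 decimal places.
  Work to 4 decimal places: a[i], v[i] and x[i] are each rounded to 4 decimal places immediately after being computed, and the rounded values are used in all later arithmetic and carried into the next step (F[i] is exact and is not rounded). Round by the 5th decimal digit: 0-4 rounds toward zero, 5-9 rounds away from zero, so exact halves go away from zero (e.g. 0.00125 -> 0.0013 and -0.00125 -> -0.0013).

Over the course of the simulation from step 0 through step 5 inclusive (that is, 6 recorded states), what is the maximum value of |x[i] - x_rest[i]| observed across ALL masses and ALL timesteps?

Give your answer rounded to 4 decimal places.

Step 0: x=[4.0000 10.0000] v=[0.0000 1.0000]
Step 1: x=[4.3200 10.0400] v=[1.6000 0.2000]
Step 2: x=[4.9152 9.9424] v=[2.9760 -0.4880]
Step 3: x=[5.6748 9.7626] v=[3.7978 -0.8989]
Step 4: x=[6.4484 9.5758] v=[3.8680 -0.9340]
Step 5: x=[7.0824 9.4588] v=[3.1699 -0.5850]
Max displacement = 3.0824

Answer: 3.0824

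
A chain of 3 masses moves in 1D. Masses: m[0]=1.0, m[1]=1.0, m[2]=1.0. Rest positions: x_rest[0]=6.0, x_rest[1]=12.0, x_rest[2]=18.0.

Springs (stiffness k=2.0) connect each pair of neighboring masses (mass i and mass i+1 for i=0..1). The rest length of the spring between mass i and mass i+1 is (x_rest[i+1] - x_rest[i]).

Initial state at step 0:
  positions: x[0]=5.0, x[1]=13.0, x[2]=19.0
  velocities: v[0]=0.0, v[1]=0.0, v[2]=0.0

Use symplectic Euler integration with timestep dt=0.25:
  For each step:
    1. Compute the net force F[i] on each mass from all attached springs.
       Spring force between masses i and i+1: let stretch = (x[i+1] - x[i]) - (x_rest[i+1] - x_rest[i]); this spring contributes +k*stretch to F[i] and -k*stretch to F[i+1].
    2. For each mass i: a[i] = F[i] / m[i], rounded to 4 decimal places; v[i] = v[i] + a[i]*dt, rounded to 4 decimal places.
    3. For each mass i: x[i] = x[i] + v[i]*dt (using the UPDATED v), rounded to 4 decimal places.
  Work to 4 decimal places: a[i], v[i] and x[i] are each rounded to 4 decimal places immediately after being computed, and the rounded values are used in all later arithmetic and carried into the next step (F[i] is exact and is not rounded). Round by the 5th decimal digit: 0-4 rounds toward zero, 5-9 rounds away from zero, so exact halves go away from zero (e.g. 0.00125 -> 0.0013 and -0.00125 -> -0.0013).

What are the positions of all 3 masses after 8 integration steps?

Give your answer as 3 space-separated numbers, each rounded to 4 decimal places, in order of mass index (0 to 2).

Step 0: x=[5.0000 13.0000 19.0000] v=[0.0000 0.0000 0.0000]
Step 1: x=[5.2500 12.7500 19.0000] v=[1.0000 -1.0000 0.0000]
Step 2: x=[5.6875 12.3438 18.9688] v=[1.7500 -1.6250 -0.1250]
Step 3: x=[6.2071 11.9336 18.8594] v=[2.0782 -1.6407 -0.4375]
Step 4: x=[6.6925 11.6733 18.6343] v=[1.9415 -1.0411 -0.9004]
Step 5: x=[7.0505 11.6606 18.2891] v=[1.4319 -0.0510 -1.3809]
Step 6: x=[7.2348 11.9002 17.8653] v=[0.7370 0.9582 -1.6952]
Step 7: x=[7.2522 12.3022 17.4459] v=[0.0697 1.6081 -1.6778]
Step 8: x=[7.1509 12.7160 17.1335] v=[-0.4053 1.6550 -1.2497]

Answer: 7.1509 12.7160 17.1335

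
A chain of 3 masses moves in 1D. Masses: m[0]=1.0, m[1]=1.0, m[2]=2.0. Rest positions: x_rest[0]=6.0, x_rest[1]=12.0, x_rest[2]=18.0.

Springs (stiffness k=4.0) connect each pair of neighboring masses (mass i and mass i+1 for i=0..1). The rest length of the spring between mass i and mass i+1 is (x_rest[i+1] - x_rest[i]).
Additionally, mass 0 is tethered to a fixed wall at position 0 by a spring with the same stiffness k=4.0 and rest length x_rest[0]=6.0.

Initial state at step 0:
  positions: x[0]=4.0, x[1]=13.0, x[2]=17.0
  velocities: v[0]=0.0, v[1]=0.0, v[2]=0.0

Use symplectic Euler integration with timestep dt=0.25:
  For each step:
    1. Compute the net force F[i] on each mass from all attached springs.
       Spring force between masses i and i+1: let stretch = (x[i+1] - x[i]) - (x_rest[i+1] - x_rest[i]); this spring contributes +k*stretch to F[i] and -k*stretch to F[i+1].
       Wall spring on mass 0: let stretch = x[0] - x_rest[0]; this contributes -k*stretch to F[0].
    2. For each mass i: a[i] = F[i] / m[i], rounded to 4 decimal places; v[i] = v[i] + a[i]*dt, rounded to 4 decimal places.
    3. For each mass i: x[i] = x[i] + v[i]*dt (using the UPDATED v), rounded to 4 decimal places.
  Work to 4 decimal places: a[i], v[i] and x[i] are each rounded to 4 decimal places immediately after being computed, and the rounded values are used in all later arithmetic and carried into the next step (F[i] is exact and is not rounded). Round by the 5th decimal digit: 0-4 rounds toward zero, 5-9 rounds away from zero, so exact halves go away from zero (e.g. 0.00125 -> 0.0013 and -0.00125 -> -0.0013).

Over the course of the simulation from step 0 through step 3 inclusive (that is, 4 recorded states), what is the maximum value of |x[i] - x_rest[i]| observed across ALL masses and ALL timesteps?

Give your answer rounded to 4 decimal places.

Answer: 2.2812

Derivation:
Step 0: x=[4.0000 13.0000 17.0000] v=[0.0000 0.0000 0.0000]
Step 1: x=[5.2500 11.7500 17.2500] v=[5.0000 -5.0000 1.0000]
Step 2: x=[6.8125 10.2500 17.5625] v=[6.2500 -6.0000 1.2500]
Step 3: x=[7.5313 9.7188 17.7110] v=[2.8750 -2.1250 0.5938]
Max displacement = 2.2812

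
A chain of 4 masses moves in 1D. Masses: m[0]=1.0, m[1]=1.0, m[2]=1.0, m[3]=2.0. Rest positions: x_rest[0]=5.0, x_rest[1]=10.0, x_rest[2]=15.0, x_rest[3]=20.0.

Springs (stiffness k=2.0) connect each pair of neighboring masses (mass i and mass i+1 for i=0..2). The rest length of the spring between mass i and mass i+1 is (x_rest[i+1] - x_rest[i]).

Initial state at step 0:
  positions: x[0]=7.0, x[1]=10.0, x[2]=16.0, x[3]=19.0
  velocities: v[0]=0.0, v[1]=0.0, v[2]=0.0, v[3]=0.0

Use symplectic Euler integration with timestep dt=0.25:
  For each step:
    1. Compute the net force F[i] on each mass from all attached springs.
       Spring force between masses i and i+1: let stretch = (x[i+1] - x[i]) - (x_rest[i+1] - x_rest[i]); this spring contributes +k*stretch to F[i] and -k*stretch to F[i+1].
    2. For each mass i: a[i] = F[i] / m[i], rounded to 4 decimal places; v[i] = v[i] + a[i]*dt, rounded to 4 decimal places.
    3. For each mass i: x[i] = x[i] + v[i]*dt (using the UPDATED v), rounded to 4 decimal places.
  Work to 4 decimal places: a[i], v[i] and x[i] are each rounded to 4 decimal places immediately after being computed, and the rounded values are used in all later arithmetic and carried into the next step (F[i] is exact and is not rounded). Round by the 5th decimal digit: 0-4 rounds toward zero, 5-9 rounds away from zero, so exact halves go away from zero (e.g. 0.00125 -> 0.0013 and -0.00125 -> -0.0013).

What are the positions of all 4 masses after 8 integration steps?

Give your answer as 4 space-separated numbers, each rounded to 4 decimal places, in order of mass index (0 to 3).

Step 0: x=[7.0000 10.0000 16.0000 19.0000] v=[0.0000 0.0000 0.0000 0.0000]
Step 1: x=[6.7500 10.3750 15.6250 19.1250] v=[-1.0000 1.5000 -1.5000 0.5000]
Step 2: x=[6.3281 10.9531 15.0313 19.3438] v=[-1.6875 2.3125 -2.3750 0.8750]
Step 3: x=[5.8594 11.4629 14.4668 19.6055] v=[-1.8750 2.0391 -2.2579 1.0469]
Step 4: x=[5.4661 11.6477 14.1692 19.8586] v=[-1.5733 0.7393 -1.1905 1.0122]
Step 5: x=[5.2205 11.3750 14.2676 20.0686] v=[-0.9825 -1.0908 0.3935 0.8399]
Step 6: x=[5.1192 10.6946 14.7295 20.2285] v=[-0.4053 -2.7218 1.8477 0.6397]
Step 7: x=[5.0898 9.8216 15.3745 20.3573] v=[-0.1176 -3.4921 2.5798 0.5150]
Step 8: x=[5.0269 9.0512 15.9482 20.4871] v=[-0.2517 -3.0816 2.2948 0.5193]

Answer: 5.0269 9.0512 15.9482 20.4871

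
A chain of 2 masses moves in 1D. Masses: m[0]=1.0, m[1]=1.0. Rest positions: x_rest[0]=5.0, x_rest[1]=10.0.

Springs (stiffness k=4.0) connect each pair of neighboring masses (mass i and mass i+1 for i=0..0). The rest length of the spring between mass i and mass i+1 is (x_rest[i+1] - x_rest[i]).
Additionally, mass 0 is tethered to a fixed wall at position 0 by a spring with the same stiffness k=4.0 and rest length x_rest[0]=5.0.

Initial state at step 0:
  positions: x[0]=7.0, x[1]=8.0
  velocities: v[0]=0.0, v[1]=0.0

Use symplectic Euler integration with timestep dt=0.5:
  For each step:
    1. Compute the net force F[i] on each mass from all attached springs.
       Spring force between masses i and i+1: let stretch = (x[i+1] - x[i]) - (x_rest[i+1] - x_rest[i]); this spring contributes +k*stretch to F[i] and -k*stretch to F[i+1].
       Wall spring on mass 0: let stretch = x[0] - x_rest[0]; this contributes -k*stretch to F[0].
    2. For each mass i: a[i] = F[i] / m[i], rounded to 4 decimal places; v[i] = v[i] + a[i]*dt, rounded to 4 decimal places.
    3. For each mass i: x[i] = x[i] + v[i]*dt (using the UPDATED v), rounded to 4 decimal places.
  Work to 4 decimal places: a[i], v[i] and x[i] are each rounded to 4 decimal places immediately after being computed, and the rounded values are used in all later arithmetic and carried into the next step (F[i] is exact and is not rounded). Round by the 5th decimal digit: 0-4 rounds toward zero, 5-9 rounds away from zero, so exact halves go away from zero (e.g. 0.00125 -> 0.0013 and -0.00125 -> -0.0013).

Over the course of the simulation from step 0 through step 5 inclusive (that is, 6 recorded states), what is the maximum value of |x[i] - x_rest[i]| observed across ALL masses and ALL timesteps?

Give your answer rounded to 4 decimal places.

Answer: 4.0000

Derivation:
Step 0: x=[7.0000 8.0000] v=[0.0000 0.0000]
Step 1: x=[1.0000 12.0000] v=[-12.0000 8.0000]
Step 2: x=[5.0000 10.0000] v=[8.0000 -4.0000]
Step 3: x=[9.0000 8.0000] v=[8.0000 -4.0000]
Step 4: x=[3.0000 12.0000] v=[-12.0000 8.0000]
Step 5: x=[3.0000 12.0000] v=[0.0000 0.0000]
Max displacement = 4.0000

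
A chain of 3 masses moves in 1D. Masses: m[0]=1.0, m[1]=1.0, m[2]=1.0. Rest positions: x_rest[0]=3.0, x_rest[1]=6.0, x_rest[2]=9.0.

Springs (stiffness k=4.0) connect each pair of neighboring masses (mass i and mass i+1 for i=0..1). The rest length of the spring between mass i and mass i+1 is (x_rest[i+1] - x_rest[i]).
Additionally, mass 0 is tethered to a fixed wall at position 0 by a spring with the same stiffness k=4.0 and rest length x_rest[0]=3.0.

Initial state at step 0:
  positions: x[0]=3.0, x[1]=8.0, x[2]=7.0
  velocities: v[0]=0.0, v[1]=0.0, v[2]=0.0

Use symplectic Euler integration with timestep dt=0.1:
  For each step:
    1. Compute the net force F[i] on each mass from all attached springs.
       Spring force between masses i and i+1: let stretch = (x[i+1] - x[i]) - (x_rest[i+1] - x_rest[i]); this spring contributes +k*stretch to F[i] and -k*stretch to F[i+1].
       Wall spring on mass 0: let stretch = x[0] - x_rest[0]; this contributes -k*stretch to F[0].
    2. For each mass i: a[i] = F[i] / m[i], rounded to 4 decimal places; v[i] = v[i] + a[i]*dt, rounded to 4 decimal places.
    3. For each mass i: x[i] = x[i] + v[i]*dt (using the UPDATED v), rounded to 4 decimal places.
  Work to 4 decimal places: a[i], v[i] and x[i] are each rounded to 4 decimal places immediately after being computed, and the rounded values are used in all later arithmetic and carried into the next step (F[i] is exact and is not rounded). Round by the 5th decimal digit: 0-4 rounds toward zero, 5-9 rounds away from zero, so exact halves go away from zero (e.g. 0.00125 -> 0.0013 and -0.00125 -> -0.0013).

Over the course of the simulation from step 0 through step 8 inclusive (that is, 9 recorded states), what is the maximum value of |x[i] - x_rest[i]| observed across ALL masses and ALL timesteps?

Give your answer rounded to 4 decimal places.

Answer: 2.0383

Derivation:
Step 0: x=[3.0000 8.0000 7.0000] v=[0.0000 0.0000 0.0000]
Step 1: x=[3.0800 7.7600 7.1600] v=[0.8000 -2.4000 1.6000]
Step 2: x=[3.2240 7.3088 7.4640] v=[1.4400 -4.5120 3.0400]
Step 3: x=[3.4024 6.7004 7.8818] v=[1.7843 -6.0838 4.1779]
Step 4: x=[3.5767 6.0074 8.3723] v=[1.7425 -6.9304 4.9053]
Step 5: x=[3.7051 5.3117 8.8882] v=[1.2841 -6.9567 5.1593]
Step 6: x=[3.7496 4.6948 9.3811] v=[0.4447 -6.1687 4.9287]
Step 7: x=[3.6819 4.2276 9.8065] v=[-0.6771 -4.6723 4.2542]
Step 8: x=[3.4887 3.9617 10.1288] v=[-1.9316 -2.6590 3.2226]
Max displacement = 2.0383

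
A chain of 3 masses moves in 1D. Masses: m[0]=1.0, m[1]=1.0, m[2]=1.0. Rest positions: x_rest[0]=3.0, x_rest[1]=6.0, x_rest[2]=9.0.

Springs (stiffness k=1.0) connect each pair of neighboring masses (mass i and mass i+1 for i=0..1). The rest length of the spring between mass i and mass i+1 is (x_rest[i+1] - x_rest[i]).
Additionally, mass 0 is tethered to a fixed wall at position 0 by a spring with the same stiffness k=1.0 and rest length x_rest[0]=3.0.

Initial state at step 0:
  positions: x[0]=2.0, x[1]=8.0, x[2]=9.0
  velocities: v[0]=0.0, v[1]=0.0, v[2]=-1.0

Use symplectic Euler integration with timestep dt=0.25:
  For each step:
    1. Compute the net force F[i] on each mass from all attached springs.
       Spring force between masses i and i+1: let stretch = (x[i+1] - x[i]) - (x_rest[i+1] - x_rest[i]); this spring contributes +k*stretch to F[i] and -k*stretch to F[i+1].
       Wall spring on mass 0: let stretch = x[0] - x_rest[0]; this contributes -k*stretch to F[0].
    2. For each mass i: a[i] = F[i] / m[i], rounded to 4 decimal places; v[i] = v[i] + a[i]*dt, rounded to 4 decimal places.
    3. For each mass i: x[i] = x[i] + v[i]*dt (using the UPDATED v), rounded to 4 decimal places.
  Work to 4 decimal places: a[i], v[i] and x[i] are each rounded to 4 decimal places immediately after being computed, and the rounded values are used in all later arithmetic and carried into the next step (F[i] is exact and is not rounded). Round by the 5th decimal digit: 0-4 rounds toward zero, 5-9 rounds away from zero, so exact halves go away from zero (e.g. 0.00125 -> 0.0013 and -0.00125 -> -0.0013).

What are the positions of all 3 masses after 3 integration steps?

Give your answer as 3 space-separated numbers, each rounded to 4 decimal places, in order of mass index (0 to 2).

Answer: 3.2554 6.3653 8.9295

Derivation:
Step 0: x=[2.0000 8.0000 9.0000] v=[0.0000 0.0000 -1.0000]
Step 1: x=[2.2500 7.6875 8.8750] v=[1.0000 -1.2500 -0.5000]
Step 2: x=[2.6992 7.1094 8.8633] v=[1.7969 -2.3125 -0.0469]
Step 3: x=[3.2554 6.3653 8.9295] v=[2.2247 -2.9766 0.2646]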